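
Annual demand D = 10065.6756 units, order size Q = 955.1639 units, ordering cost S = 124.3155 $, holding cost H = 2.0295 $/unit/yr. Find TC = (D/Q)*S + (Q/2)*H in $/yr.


Ordering cost = D*S/Q = 1310.0574
Holding cost = Q*H/2 = 969.2526
TC = 1310.0574 + 969.2526 = 2279.3099

2279.3099 $/yr


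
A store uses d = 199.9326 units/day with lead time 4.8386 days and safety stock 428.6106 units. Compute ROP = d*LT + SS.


d*LT = 199.9326 * 4.8386 = 967.3939
ROP = 967.3939 + 428.6106 = 1396.0045

1396.0045 units


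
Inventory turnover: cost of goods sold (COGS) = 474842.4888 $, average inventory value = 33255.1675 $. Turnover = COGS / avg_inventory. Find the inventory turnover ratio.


Turnover = 474842.4888 / 33255.1675 = 14.2788

14.2788


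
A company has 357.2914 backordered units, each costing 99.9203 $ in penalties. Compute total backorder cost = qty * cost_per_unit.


Total = 357.2914 * 99.9203 = 35700.6639

35700.6639 $


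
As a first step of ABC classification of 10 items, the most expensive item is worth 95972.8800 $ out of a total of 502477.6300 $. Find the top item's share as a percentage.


Top item = 95972.8800
Total = 502477.6300
Percentage = 95972.8800 / 502477.6300 * 100 = 19.0999

19.0999%


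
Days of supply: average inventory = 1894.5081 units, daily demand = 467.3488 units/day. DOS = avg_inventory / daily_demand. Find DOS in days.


DOS = 1894.5081 / 467.3488 = 4.0537

4.0537 days


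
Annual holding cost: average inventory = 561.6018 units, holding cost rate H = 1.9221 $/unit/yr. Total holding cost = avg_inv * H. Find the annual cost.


Cost = 561.6018 * 1.9221 = 1079.4548

1079.4548 $/yr


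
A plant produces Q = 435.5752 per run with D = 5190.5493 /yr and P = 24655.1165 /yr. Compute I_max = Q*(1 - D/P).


D/P = 0.2105
1 - D/P = 0.7895
I_max = 435.5752 * 0.7895 = 343.8752

343.8752 units


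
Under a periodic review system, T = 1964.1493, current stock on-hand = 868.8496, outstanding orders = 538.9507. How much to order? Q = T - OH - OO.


Inventory position = OH + OO = 868.8496 + 538.9507 = 1407.8003
Q = 1964.1493 - 1407.8003 = 556.3490

556.3490 units


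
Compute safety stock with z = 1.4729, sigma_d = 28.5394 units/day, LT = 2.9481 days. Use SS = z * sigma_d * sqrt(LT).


sqrt(LT) = sqrt(2.9481) = 1.7170
SS = 1.4729 * 28.5394 * 1.7170 = 72.1754

72.1754 units


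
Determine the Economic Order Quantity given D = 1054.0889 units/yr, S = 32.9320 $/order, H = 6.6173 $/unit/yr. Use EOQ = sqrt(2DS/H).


2*D*S = 2 * 1054.0889 * 32.9320 = 69426.5113
2*D*S/H = 10491.6675
EOQ = sqrt(10491.6675) = 102.4288

102.4288 units


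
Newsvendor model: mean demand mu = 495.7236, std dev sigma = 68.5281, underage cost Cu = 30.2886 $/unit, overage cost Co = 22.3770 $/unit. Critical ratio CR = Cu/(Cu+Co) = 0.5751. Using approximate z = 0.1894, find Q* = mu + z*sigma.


CR = Cu/(Cu+Co) = 30.2886/(30.2886+22.3770) = 0.5751
z = 0.1894
Q* = 495.7236 + 0.1894 * 68.5281 = 508.7028

508.7028 units


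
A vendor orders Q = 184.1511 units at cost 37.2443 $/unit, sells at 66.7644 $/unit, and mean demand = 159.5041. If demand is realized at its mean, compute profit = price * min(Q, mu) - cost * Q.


Sales at mu = min(184.1511, 159.5041) = 159.5041
Revenue = 66.7644 * 159.5041 = 10649.1955
Total cost = 37.2443 * 184.1511 = 6858.5788
Profit = 10649.1955 - 6858.5788 = 3790.6167

3790.6167 $


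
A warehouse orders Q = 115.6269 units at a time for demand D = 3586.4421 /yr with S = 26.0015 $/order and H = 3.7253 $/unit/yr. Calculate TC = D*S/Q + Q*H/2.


Ordering cost = D*S/Q = 806.4981
Holding cost = Q*H/2 = 215.3724
TC = 806.4981 + 215.3724 = 1021.8705

1021.8705 $/yr


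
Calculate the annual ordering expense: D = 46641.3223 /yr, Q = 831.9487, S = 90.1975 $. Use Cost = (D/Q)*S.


Number of orders = D/Q = 56.0627
Cost = 56.0627 * 90.1975 = 5056.7188

5056.7188 $/yr


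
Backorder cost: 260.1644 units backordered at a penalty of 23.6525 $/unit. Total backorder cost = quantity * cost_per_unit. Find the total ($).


Total = 260.1644 * 23.6525 = 6153.5385

6153.5385 $


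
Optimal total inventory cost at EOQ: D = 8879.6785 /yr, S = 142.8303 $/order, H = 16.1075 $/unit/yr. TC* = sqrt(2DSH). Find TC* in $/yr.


2*D*S*H = 40857870.3458
TC* = sqrt(40857870.3458) = 6392.0161

6392.0161 $/yr


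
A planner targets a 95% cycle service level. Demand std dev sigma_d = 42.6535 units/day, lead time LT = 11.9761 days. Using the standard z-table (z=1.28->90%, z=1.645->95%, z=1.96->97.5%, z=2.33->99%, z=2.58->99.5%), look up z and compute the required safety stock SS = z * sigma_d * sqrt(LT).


From the table, SL = 95% corresponds to z = 1.645
sqrt(LT) = sqrt(11.9761) = 3.4607
SS = 1.645 * 42.6535 * 3.4607 = 242.8165

242.8165 units


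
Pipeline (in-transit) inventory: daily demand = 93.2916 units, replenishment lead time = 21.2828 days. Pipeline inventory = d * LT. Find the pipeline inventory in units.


Pipeline = 93.2916 * 21.2828 = 1985.5065

1985.5065 units


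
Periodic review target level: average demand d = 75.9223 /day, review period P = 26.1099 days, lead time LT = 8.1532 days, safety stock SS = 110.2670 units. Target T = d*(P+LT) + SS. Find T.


P + LT = 34.2631
d*(P+LT) = 75.9223 * 34.2631 = 2601.3334
T = 2601.3334 + 110.2670 = 2711.6004

2711.6004 units


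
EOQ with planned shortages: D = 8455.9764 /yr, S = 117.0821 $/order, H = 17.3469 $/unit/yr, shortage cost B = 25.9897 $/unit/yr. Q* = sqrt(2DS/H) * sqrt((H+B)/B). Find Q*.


sqrt(2DS/H) = 337.8557
sqrt((H+B)/B) = 1.2913
Q* = 337.8557 * 1.2913 = 436.2726

436.2726 units


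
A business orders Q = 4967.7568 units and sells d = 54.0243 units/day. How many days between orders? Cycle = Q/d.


Cycle = 4967.7568 / 54.0243 = 91.9541

91.9541 days


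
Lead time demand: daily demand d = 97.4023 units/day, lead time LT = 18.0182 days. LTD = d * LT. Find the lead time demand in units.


LTD = 97.4023 * 18.0182 = 1755.0141

1755.0141 units


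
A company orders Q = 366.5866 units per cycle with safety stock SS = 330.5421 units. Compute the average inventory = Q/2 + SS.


Q/2 = 183.2933
Avg = 183.2933 + 330.5421 = 513.8354

513.8354 units


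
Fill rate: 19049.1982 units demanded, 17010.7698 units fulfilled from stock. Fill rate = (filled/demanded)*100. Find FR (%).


FR = 17010.7698 / 19049.1982 * 100 = 89.2991

89.2991%


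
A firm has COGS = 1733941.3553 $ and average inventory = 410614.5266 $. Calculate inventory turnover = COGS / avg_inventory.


Turnover = 1733941.3553 / 410614.5266 = 4.2228

4.2228


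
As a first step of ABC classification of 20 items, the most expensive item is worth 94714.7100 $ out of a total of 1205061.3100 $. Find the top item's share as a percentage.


Top item = 94714.7100
Total = 1205061.3100
Percentage = 94714.7100 / 1205061.3100 * 100 = 7.8597

7.8597%


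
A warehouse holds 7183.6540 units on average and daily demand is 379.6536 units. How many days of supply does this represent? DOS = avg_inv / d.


DOS = 7183.6540 / 379.6536 = 18.9216

18.9216 days


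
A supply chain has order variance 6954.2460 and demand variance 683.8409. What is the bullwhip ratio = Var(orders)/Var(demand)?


BW = 6954.2460 / 683.8409 = 10.1694

10.1694


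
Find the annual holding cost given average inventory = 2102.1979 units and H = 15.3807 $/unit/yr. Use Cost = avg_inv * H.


Cost = 2102.1979 * 15.3807 = 32333.2752

32333.2752 $/yr


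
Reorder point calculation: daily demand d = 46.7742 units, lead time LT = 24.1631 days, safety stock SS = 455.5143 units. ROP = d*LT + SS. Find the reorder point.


d*LT = 46.7742 * 24.1631 = 1130.2097
ROP = 1130.2097 + 455.5143 = 1585.7240

1585.7240 units


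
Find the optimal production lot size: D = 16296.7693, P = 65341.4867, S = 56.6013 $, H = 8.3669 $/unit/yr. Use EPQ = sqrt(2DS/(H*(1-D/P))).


1 - D/P = 1 - 0.2494 = 0.7506
H*(1-D/P) = 6.2801
2DS = 1844836.6564
EPQ = sqrt(293758.2797) = 541.9947

541.9947 units


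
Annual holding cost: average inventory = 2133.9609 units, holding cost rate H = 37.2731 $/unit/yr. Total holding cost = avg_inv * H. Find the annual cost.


Cost = 2133.9609 * 37.2731 = 79539.3380

79539.3380 $/yr


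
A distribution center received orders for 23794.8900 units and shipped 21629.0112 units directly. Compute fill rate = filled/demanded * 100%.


FR = 21629.0112 / 23794.8900 * 100 = 90.8977

90.8977%


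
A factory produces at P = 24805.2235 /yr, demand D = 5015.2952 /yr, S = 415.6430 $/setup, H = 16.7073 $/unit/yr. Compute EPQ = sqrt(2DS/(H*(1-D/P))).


1 - D/P = 1 - 0.2022 = 0.7978
H*(1-D/P) = 13.3293
2DS = 4169144.6856
EPQ = sqrt(312780.4642) = 559.2678

559.2678 units


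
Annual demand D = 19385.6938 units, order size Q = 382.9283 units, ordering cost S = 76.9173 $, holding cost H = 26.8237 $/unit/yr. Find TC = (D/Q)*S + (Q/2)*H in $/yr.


Ordering cost = D*S/Q = 3893.9280
Holding cost = Q*H/2 = 5135.7769
TC = 3893.9280 + 5135.7769 = 9029.7049

9029.7049 $/yr


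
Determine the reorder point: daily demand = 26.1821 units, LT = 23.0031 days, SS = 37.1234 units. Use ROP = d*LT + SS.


d*LT = 26.1821 * 23.0031 = 602.2695
ROP = 602.2695 + 37.1234 = 639.3929

639.3929 units


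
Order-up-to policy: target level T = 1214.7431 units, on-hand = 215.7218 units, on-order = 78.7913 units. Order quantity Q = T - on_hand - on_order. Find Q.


Inventory position = OH + OO = 215.7218 + 78.7913 = 294.5131
Q = 1214.7431 - 294.5131 = 920.2300

920.2300 units


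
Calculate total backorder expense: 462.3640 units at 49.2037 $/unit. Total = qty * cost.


Total = 462.3640 * 49.2037 = 22750.0195

22750.0195 $


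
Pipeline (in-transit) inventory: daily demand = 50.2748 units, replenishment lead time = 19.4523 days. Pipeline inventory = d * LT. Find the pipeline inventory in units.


Pipeline = 50.2748 * 19.4523 = 977.9605

977.9605 units


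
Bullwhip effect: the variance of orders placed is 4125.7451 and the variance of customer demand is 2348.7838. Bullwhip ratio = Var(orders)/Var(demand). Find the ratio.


BW = 4125.7451 / 2348.7838 = 1.7565

1.7565


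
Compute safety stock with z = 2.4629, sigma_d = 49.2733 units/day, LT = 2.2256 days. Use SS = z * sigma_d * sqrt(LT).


sqrt(LT) = sqrt(2.2256) = 1.4918
SS = 2.4629 * 49.2733 * 1.4918 = 181.0431

181.0431 units


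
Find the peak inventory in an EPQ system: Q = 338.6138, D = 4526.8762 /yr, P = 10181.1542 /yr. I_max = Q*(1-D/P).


D/P = 0.4446
1 - D/P = 0.5554
I_max = 338.6138 * 0.5554 = 188.0550

188.0550 units


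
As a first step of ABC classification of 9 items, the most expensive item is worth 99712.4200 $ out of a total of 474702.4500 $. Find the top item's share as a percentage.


Top item = 99712.4200
Total = 474702.4500
Percentage = 99712.4200 / 474702.4500 * 100 = 21.0052

21.0052%


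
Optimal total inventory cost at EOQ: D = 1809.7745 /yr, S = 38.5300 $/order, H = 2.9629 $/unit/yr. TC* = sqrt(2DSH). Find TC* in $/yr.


2*D*S*H = 413209.6575
TC* = sqrt(413209.6575) = 642.8139

642.8139 $/yr


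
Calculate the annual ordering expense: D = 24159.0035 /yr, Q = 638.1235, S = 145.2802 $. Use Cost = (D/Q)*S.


Number of orders = D/Q = 37.8594
Cost = 37.8594 * 145.2802 = 5500.2282

5500.2282 $/yr


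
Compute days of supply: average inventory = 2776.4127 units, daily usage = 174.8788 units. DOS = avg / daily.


DOS = 2776.4127 / 174.8788 = 15.8762

15.8762 days


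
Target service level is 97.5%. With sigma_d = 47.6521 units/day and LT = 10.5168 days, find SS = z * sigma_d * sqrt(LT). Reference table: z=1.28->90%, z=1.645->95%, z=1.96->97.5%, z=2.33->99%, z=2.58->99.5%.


From the table, SL = 97.5% corresponds to z = 1.96
sqrt(LT) = sqrt(10.5168) = 3.2430
SS = 1.96 * 47.6521 * 3.2430 = 302.8865

302.8865 units


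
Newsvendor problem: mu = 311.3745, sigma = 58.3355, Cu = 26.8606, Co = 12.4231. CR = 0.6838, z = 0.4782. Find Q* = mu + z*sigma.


CR = Cu/(Cu+Co) = 26.8606/(26.8606+12.4231) = 0.6838
z = 0.4782
Q* = 311.3745 + 0.4782 * 58.3355 = 339.2705

339.2705 units


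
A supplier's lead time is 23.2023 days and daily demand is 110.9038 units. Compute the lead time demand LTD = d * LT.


LTD = 110.9038 * 23.2023 = 2573.2232

2573.2232 units


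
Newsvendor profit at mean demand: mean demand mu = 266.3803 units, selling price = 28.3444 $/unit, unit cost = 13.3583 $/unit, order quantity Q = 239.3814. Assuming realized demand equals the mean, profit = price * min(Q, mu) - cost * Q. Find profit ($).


Sales at mu = min(239.3814, 266.3803) = 239.3814
Revenue = 28.3444 * 239.3814 = 6785.1222
Total cost = 13.3583 * 239.3814 = 3197.7286
Profit = 6785.1222 - 3197.7286 = 3587.3936

3587.3936 $


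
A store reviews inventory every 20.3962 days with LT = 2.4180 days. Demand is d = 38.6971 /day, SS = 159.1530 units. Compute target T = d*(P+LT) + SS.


P + LT = 22.8142
d*(P+LT) = 38.6971 * 22.8142 = 882.8434
T = 882.8434 + 159.1530 = 1041.9964

1041.9964 units


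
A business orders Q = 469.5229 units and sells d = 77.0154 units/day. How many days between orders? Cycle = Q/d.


Cycle = 469.5229 / 77.0154 = 6.0965

6.0965 days


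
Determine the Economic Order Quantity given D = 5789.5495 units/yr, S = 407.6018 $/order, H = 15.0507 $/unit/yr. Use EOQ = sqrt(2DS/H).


2*D*S = 2 * 5789.5495 * 407.6018 = 4719661.5948
2*D*S/H = 313584.1918
EOQ = sqrt(313584.1918) = 559.9859

559.9859 units


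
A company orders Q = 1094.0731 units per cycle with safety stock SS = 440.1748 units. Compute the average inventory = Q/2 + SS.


Q/2 = 547.0366
Avg = 547.0366 + 440.1748 = 987.2114

987.2114 units


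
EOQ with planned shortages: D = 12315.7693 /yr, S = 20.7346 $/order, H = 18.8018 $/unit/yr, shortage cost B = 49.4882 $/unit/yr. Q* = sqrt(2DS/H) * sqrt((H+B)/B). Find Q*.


sqrt(2DS/H) = 164.8139
sqrt((H+B)/B) = 1.1747
Q* = 164.8139 * 1.1747 = 193.6072

193.6072 units


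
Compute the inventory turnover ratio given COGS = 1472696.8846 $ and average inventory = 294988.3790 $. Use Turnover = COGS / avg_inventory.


Turnover = 1472696.8846 / 294988.3790 = 4.9924

4.9924


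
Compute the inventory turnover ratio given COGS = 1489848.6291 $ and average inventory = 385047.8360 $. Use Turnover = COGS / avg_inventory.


Turnover = 1489848.6291 / 385047.8360 = 3.8693

3.8693


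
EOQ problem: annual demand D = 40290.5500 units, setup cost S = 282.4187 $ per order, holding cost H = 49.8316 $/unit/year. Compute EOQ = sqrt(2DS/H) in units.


2*D*S = 2 * 40290.5500 * 282.4187 = 22757609.5066
2*D*S/H = 456690.3231
EOQ = sqrt(456690.3231) = 675.7887

675.7887 units


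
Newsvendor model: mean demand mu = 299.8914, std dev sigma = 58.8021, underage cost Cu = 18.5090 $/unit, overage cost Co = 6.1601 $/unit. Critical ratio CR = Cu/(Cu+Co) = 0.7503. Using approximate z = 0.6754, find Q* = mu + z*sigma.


CR = Cu/(Cu+Co) = 18.5090/(18.5090+6.1601) = 0.7503
z = 0.6754
Q* = 299.8914 + 0.6754 * 58.8021 = 339.6063

339.6063 units


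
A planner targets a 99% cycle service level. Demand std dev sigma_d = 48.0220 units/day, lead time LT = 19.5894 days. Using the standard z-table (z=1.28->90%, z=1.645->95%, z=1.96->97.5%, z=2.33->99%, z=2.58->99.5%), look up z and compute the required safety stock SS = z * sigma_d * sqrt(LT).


From the table, SL = 99% corresponds to z = 2.33
sqrt(LT) = sqrt(19.5894) = 4.4260
SS = 2.33 * 48.0220 * 4.4260 = 495.2298

495.2298 units


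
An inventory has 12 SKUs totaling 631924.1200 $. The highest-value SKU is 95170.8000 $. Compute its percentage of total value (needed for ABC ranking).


Top item = 95170.8000
Total = 631924.1200
Percentage = 95170.8000 / 631924.1200 * 100 = 15.0605

15.0605%


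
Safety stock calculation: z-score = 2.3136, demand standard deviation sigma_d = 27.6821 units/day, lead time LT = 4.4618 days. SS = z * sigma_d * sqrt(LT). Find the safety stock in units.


sqrt(LT) = sqrt(4.4618) = 2.1123
SS = 2.3136 * 27.6821 * 2.1123 = 135.2827

135.2827 units


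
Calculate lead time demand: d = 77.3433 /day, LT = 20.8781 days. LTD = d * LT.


LTD = 77.3433 * 20.8781 = 1614.7812

1614.7812 units


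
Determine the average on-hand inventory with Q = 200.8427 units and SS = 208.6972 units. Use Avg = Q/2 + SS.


Q/2 = 100.4214
Avg = 100.4214 + 208.6972 = 309.1186

309.1186 units


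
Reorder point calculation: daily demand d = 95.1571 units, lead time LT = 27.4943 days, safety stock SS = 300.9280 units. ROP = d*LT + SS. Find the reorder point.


d*LT = 95.1571 * 27.4943 = 2616.2779
ROP = 2616.2779 + 300.9280 = 2917.2059

2917.2059 units


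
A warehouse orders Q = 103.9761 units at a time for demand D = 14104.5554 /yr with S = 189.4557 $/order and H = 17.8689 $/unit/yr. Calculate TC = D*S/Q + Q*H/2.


Ordering cost = D*S/Q = 25700.0255
Holding cost = Q*H/2 = 928.9693
TC = 25700.0255 + 928.9693 = 26628.9947

26628.9947 $/yr


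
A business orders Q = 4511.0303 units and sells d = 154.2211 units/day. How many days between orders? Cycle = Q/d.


Cycle = 4511.0303 / 154.2211 = 29.2504

29.2504 days


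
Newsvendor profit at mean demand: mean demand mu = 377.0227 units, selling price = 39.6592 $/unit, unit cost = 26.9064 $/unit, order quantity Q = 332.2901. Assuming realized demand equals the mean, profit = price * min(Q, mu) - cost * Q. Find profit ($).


Sales at mu = min(332.2901, 377.0227) = 332.2901
Revenue = 39.6592 * 332.2901 = 13178.3595
Total cost = 26.9064 * 332.2901 = 8940.7303
Profit = 13178.3595 - 8940.7303 = 4237.6292

4237.6292 $


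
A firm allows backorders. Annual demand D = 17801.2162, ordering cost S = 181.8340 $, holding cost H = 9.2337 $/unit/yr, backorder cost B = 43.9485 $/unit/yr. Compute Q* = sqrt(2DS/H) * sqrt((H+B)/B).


sqrt(2DS/H) = 837.3162
sqrt((H+B)/B) = 1.1000
Q* = 837.3162 * 1.1000 = 921.0869

921.0869 units


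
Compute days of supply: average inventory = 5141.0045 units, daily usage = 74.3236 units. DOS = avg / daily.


DOS = 5141.0045 / 74.3236 = 69.1706

69.1706 days


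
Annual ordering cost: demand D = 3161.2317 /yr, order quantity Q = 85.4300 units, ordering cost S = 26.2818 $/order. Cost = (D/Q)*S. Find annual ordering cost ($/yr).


Number of orders = D/Q = 37.0038
Cost = 37.0038 * 26.2818 = 972.5256

972.5256 $/yr


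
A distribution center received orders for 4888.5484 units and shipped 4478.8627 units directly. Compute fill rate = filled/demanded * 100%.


FR = 4478.8627 / 4888.5484 * 100 = 91.6195

91.6195%


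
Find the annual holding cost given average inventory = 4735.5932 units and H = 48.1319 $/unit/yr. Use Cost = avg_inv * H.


Cost = 4735.5932 * 48.1319 = 227933.0983

227933.0983 $/yr


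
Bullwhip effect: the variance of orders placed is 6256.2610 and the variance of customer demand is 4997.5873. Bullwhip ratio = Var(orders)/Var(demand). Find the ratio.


BW = 6256.2610 / 4997.5873 = 1.2519

1.2519


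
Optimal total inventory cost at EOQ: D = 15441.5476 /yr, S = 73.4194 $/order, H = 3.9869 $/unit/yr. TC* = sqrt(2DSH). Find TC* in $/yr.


2*D*S*H = 9039970.0989
TC* = sqrt(9039970.0989) = 3006.6543

3006.6543 $/yr


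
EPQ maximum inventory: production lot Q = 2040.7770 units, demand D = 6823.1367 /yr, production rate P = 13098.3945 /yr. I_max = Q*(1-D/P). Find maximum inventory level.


D/P = 0.5209
1 - D/P = 0.4791
I_max = 2040.7770 * 0.4791 = 977.7077

977.7077 units


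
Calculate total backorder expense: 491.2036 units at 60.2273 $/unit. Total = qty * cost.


Total = 491.2036 * 60.2273 = 29583.8666

29583.8666 $


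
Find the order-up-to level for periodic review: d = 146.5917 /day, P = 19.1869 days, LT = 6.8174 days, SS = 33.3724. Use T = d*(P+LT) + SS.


P + LT = 26.0043
d*(P+LT) = 146.5917 * 26.0043 = 3812.0145
T = 3812.0145 + 33.3724 = 3845.3869

3845.3869 units


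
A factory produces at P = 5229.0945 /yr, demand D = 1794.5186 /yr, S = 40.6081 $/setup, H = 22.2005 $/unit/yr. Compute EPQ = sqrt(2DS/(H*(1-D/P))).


1 - D/P = 1 - 0.3432 = 0.6568
H*(1-D/P) = 14.5817
2DS = 145743.9815
EPQ = sqrt(9994.9643) = 99.9748

99.9748 units


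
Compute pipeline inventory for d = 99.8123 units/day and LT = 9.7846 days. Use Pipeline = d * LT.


Pipeline = 99.8123 * 9.7846 = 976.6234

976.6234 units


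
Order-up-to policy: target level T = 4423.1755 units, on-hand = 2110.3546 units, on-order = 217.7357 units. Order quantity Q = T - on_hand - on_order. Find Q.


Inventory position = OH + OO = 2110.3546 + 217.7357 = 2328.0903
Q = 4423.1755 - 2328.0903 = 2095.0852

2095.0852 units


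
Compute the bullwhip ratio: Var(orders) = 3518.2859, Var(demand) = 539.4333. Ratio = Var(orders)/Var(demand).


BW = 3518.2859 / 539.4333 = 6.5222

6.5222


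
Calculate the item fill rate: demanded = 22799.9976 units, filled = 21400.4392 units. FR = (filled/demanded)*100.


FR = 21400.4392 / 22799.9976 * 100 = 93.8616

93.8616%


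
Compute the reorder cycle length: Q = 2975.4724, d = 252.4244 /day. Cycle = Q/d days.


Cycle = 2975.4724 / 252.4244 = 11.7876

11.7876 days


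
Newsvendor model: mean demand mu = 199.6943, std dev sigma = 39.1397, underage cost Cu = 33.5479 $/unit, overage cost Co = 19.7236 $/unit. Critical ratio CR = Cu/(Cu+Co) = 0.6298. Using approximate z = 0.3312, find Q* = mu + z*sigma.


CR = Cu/(Cu+Co) = 33.5479/(33.5479+19.7236) = 0.6298
z = 0.3312
Q* = 199.6943 + 0.3312 * 39.1397 = 212.6574

212.6574 units


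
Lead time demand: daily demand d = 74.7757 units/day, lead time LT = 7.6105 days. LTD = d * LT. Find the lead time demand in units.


LTD = 74.7757 * 7.6105 = 569.0805

569.0805 units


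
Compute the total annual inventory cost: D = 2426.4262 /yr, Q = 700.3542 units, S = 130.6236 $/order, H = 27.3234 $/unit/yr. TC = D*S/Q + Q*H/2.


Ordering cost = D*S/Q = 452.5546
Holding cost = Q*H/2 = 9568.0290
TC = 452.5546 + 9568.0290 = 10020.5836

10020.5836 $/yr


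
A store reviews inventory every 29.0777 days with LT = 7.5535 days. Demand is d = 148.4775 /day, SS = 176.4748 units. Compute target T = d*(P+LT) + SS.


P + LT = 36.6312
d*(P+LT) = 148.4775 * 36.6312 = 5438.9090
T = 5438.9090 + 176.4748 = 5615.3838

5615.3838 units


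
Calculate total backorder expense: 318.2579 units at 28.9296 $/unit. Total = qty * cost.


Total = 318.2579 * 28.9296 = 9207.0737

9207.0737 $


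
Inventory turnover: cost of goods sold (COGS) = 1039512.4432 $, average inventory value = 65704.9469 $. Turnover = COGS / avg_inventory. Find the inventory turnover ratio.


Turnover = 1039512.4432 / 65704.9469 = 15.8209

15.8209


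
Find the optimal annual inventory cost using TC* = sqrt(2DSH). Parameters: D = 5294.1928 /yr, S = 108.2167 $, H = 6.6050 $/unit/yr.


2*D*S*H = 7568274.1773
TC* = sqrt(7568274.1773) = 2751.0497

2751.0497 $/yr


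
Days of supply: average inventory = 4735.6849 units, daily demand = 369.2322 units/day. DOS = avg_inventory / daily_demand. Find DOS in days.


DOS = 4735.6849 / 369.2322 = 12.8258

12.8258 days


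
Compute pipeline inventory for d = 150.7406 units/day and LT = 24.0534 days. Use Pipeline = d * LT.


Pipeline = 150.7406 * 24.0534 = 3625.8239

3625.8239 units


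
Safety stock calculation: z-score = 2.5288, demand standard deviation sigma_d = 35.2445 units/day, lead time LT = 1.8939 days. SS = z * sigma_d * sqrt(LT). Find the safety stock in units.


sqrt(LT) = sqrt(1.8939) = 1.3762
SS = 2.5288 * 35.2445 * 1.3762 = 122.6547

122.6547 units


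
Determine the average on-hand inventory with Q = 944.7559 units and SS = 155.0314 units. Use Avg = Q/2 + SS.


Q/2 = 472.3779
Avg = 472.3779 + 155.0314 = 627.4094

627.4094 units


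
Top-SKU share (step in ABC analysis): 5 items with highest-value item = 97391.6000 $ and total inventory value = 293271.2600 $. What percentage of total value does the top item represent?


Top item = 97391.6000
Total = 293271.2600
Percentage = 97391.6000 / 293271.2600 * 100 = 33.2087

33.2087%


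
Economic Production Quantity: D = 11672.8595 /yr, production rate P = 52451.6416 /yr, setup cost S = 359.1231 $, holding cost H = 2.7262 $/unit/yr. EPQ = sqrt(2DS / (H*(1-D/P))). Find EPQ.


1 - D/P = 1 - 0.2225 = 0.7775
H*(1-D/P) = 2.1195
2DS = 8383986.9790
EPQ = sqrt(3955648.7060) = 1988.8813

1988.8813 units


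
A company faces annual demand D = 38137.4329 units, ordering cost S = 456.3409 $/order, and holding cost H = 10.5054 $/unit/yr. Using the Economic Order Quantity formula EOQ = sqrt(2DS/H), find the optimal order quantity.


2*D*S = 2 * 38137.4329 * 456.3409 = 34807340.9066
2*D*S/H = 3313280.8752
EOQ = sqrt(3313280.8752) = 1820.2420

1820.2420 units


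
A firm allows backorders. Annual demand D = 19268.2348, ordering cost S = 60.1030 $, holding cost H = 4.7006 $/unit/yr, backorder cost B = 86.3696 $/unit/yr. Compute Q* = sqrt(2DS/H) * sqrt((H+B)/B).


sqrt(2DS/H) = 701.9520
sqrt((H+B)/B) = 1.0269
Q* = 701.9520 * 1.0269 = 720.8005

720.8005 units


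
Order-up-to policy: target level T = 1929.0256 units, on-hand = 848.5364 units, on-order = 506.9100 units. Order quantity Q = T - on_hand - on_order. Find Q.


Inventory position = OH + OO = 848.5364 + 506.9100 = 1355.4464
Q = 1929.0256 - 1355.4464 = 573.5792

573.5792 units


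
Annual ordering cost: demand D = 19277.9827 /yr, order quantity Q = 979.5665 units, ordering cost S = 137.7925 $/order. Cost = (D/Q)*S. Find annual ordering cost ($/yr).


Number of orders = D/Q = 19.6801
Cost = 19.6801 * 137.7925 = 2711.7724

2711.7724 $/yr


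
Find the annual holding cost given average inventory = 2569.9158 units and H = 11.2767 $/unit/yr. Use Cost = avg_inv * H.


Cost = 2569.9158 * 11.2767 = 28980.1695

28980.1695 $/yr


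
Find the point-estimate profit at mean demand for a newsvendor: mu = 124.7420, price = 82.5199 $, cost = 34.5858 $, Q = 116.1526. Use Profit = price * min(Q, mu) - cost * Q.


Sales at mu = min(116.1526, 124.7420) = 116.1526
Revenue = 82.5199 * 116.1526 = 9584.9009
Total cost = 34.5858 * 116.1526 = 4017.2306
Profit = 9584.9009 - 4017.2306 = 5567.6703

5567.6703 $


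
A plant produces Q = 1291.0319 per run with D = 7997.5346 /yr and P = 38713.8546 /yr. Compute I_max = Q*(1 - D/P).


D/P = 0.2066
1 - D/P = 0.7934
I_max = 1291.0319 * 0.7934 = 1024.3296

1024.3296 units


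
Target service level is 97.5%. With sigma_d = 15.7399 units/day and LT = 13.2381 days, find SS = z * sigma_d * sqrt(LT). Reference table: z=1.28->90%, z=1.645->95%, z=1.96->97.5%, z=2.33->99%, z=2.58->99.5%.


From the table, SL = 97.5% corresponds to z = 1.96
sqrt(LT) = sqrt(13.2381) = 3.6384
SS = 1.96 * 15.7399 * 3.6384 = 112.2460

112.2460 units


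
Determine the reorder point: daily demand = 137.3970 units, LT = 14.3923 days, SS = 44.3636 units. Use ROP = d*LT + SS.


d*LT = 137.3970 * 14.3923 = 1977.4588
ROP = 1977.4588 + 44.3636 = 2021.8224

2021.8224 units


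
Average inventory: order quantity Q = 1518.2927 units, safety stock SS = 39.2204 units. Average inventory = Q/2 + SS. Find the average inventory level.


Q/2 = 759.1463
Avg = 759.1463 + 39.2204 = 798.3668

798.3668 units


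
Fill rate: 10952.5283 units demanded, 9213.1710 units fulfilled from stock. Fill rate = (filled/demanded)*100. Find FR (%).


FR = 9213.1710 / 10952.5283 * 100 = 84.1191

84.1191%


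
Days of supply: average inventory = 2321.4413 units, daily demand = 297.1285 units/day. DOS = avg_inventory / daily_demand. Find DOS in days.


DOS = 2321.4413 / 297.1285 = 7.8129

7.8129 days


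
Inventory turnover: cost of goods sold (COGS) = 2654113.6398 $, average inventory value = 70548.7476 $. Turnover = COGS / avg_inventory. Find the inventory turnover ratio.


Turnover = 2654113.6398 / 70548.7476 = 37.6210

37.6210


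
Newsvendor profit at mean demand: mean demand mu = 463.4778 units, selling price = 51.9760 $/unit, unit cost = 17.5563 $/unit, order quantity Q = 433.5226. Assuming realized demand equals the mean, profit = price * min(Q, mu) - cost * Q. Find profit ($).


Sales at mu = min(433.5226, 463.4778) = 433.5226
Revenue = 51.9760 * 433.5226 = 22532.7707
Total cost = 17.5563 * 433.5226 = 7611.0528
Profit = 22532.7707 - 7611.0528 = 14921.7178

14921.7178 $


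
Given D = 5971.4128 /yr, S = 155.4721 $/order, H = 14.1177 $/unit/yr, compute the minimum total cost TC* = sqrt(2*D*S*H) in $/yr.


2*D*S*H = 26213409.0194
TC* = sqrt(26213409.0194) = 5119.9032

5119.9032 $/yr


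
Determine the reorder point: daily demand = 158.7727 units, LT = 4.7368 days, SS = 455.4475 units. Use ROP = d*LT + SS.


d*LT = 158.7727 * 4.7368 = 752.0745
ROP = 752.0745 + 455.4475 = 1207.5220

1207.5220 units


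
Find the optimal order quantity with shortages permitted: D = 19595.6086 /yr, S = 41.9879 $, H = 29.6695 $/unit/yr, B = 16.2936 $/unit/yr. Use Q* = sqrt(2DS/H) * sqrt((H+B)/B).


sqrt(2DS/H) = 235.5057
sqrt((H+B)/B) = 1.6796
Q* = 235.5057 * 1.6796 = 395.5464

395.5464 units


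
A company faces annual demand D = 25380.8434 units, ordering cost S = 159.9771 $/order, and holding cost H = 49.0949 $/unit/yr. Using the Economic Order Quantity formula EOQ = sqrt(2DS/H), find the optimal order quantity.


2*D*S = 2 * 25380.8434 * 159.9771 = 8120707.4454
2*D*S/H = 165408.3712
EOQ = sqrt(165408.3712) = 406.7043

406.7043 units


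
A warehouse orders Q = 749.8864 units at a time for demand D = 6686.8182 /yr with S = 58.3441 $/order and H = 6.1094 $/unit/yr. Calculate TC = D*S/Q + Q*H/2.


Ordering cost = D*S/Q = 520.2607
Holding cost = Q*H/2 = 2290.6780
TC = 520.2607 + 2290.6780 = 2810.9386

2810.9386 $/yr


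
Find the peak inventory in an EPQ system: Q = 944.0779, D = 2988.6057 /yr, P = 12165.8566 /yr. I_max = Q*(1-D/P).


D/P = 0.2457
1 - D/P = 0.7543
I_max = 944.0779 * 0.7543 = 712.1603

712.1603 units


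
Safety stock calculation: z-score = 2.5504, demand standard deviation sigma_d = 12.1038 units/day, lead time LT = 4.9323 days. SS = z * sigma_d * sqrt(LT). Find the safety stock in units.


sqrt(LT) = sqrt(4.9323) = 2.2209
SS = 2.5504 * 12.1038 * 2.2209 = 68.5575

68.5575 units


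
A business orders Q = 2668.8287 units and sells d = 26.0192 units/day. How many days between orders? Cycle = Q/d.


Cycle = 2668.8287 / 26.0192 = 102.5715

102.5715 days


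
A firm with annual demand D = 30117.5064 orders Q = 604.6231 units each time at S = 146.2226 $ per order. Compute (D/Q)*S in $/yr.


Number of orders = D/Q = 49.8120
Cost = 49.8120 * 146.2226 = 7283.6451

7283.6451 $/yr


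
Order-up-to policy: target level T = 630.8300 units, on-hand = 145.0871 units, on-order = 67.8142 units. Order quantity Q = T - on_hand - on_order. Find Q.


Inventory position = OH + OO = 145.0871 + 67.8142 = 212.9013
Q = 630.8300 - 212.9013 = 417.9287

417.9287 units


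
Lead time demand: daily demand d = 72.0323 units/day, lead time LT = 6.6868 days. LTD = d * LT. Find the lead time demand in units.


LTD = 72.0323 * 6.6868 = 481.6656

481.6656 units


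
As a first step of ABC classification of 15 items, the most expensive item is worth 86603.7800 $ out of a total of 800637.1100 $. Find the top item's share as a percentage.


Top item = 86603.7800
Total = 800637.1100
Percentage = 86603.7800 / 800637.1100 * 100 = 10.8169

10.8169%


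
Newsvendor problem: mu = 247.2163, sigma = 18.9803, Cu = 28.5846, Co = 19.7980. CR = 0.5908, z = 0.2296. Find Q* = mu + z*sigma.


CR = Cu/(Cu+Co) = 28.5846/(28.5846+19.7980) = 0.5908
z = 0.2296
Q* = 247.2163 + 0.2296 * 18.9803 = 251.5742

251.5742 units


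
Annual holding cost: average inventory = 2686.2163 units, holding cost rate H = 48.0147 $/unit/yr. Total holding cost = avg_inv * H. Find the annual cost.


Cost = 2686.2163 * 48.0147 = 128977.8698

128977.8698 $/yr


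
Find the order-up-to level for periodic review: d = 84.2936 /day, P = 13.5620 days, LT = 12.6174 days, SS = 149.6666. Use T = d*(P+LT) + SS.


P + LT = 26.1794
d*(P+LT) = 84.2936 * 26.1794 = 2206.7559
T = 2206.7559 + 149.6666 = 2356.4225

2356.4225 units


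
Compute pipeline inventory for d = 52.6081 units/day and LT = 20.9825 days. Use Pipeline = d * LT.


Pipeline = 52.6081 * 20.9825 = 1103.8495

1103.8495 units


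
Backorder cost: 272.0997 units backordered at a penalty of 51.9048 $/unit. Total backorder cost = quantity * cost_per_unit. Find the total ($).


Total = 272.0997 * 51.9048 = 14123.2805

14123.2805 $


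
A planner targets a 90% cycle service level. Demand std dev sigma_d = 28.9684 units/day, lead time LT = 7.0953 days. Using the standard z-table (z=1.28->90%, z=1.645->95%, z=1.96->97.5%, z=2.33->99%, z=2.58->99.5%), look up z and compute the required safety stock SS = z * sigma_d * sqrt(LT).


From the table, SL = 90% corresponds to z = 1.28
sqrt(LT) = sqrt(7.0953) = 2.6637
SS = 1.28 * 28.9684 * 2.6637 = 98.7688

98.7688 units


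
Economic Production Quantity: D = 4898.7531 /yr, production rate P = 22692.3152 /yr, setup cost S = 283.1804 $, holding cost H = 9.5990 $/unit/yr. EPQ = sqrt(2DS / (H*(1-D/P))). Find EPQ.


1 - D/P = 1 - 0.2159 = 0.7841
H*(1-D/P) = 7.5268
2DS = 2774461.7247
EPQ = sqrt(368611.3089) = 607.1337

607.1337 units


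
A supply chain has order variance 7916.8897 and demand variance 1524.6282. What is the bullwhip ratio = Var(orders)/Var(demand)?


BW = 7916.8897 / 1524.6282 = 5.1927

5.1927


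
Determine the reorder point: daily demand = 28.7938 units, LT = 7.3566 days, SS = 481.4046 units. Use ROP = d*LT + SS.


d*LT = 28.7938 * 7.3566 = 211.8245
ROP = 211.8245 + 481.4046 = 693.2291

693.2291 units


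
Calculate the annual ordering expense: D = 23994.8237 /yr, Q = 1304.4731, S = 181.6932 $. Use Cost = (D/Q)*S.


Number of orders = D/Q = 18.3943
Cost = 18.3943 * 181.6932 = 3342.1128

3342.1128 $/yr


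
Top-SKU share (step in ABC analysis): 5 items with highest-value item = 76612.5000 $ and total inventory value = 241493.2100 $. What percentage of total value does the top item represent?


Top item = 76612.5000
Total = 241493.2100
Percentage = 76612.5000 / 241493.2100 * 100 = 31.7245

31.7245%


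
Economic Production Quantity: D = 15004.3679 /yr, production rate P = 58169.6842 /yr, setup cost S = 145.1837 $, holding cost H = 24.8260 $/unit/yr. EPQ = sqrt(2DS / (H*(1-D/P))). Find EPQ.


1 - D/P = 1 - 0.2579 = 0.7421
H*(1-D/P) = 18.4223
2DS = 4356779.2958
EPQ = sqrt(236494.2508) = 486.3067

486.3067 units


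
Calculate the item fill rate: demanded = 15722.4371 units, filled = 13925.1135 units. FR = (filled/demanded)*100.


FR = 13925.1135 / 15722.4371 * 100 = 88.5684

88.5684%


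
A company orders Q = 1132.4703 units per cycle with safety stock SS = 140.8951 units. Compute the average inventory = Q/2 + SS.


Q/2 = 566.2351
Avg = 566.2351 + 140.8951 = 707.1302

707.1302 units


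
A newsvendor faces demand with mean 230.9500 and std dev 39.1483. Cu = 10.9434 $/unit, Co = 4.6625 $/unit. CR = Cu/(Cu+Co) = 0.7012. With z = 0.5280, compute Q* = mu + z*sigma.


CR = Cu/(Cu+Co) = 10.9434/(10.9434+4.6625) = 0.7012
z = 0.5280
Q* = 230.9500 + 0.5280 * 39.1483 = 251.6203

251.6203 units


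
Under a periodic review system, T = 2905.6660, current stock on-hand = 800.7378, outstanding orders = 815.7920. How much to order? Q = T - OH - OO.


Inventory position = OH + OO = 800.7378 + 815.7920 = 1616.5298
Q = 2905.6660 - 1616.5298 = 1289.1362

1289.1362 units


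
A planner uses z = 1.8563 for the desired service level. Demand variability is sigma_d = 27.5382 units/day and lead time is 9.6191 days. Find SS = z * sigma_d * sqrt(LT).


sqrt(LT) = sqrt(9.6191) = 3.1015
SS = 1.8563 * 27.5382 * 3.1015 = 158.5444

158.5444 units


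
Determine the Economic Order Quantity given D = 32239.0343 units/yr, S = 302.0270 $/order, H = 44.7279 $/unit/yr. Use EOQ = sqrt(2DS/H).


2*D*S = 2 * 32239.0343 * 302.0270 = 19474117.6251
2*D*S/H = 435390.8327
EOQ = sqrt(435390.8327) = 659.8415

659.8415 units


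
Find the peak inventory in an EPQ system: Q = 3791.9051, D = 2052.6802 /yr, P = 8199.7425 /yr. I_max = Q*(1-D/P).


D/P = 0.2503
1 - D/P = 0.7497
I_max = 3791.9051 * 0.7497 = 2842.6596

2842.6596 units


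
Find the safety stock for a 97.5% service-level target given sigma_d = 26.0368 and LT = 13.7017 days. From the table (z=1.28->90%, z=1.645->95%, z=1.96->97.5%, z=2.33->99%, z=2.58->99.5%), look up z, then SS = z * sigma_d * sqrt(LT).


From the table, SL = 97.5% corresponds to z = 1.96
sqrt(LT) = sqrt(13.7017) = 3.7016
SS = 1.96 * 26.0368 * 3.7016 = 188.8995

188.8995 units


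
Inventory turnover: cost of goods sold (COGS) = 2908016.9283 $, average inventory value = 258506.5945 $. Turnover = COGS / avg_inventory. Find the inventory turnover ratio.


Turnover = 2908016.9283 / 258506.5945 = 11.2493

11.2493


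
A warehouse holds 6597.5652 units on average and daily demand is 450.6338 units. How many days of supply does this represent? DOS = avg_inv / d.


DOS = 6597.5652 / 450.6338 = 14.6406

14.6406 days


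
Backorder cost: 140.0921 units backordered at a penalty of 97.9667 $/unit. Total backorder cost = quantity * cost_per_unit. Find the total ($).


Total = 140.0921 * 97.9667 = 13724.3607

13724.3607 $


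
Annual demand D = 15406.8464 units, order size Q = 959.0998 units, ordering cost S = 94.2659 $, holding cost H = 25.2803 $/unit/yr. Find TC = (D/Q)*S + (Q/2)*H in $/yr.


Ordering cost = D*S/Q = 1514.2744
Holding cost = Q*H/2 = 12123.1653
TC = 1514.2744 + 12123.1653 = 13637.4397

13637.4397 $/yr


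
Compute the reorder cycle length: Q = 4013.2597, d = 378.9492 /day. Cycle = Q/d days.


Cycle = 4013.2597 / 378.9492 = 10.5905

10.5905 days


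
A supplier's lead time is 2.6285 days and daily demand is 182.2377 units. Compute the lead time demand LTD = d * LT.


LTD = 182.2377 * 2.6285 = 479.0118

479.0118 units


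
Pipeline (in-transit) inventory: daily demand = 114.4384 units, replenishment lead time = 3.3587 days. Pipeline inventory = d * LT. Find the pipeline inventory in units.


Pipeline = 114.4384 * 3.3587 = 384.3643

384.3643 units


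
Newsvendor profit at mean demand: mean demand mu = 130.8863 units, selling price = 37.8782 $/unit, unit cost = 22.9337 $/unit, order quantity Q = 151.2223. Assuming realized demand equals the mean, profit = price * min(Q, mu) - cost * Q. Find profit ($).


Sales at mu = min(151.2223, 130.8863) = 130.8863
Revenue = 37.8782 * 130.8863 = 4957.7374
Total cost = 22.9337 * 151.2223 = 3468.0869
Profit = 4957.7374 - 3468.0869 = 1489.6506

1489.6506 $


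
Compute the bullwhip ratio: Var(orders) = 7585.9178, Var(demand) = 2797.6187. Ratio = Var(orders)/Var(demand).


BW = 7585.9178 / 2797.6187 = 2.7116

2.7116


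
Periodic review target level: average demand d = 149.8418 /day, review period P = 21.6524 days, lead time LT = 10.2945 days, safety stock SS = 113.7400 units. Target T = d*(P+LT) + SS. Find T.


P + LT = 31.9469
d*(P+LT) = 149.8418 * 31.9469 = 4786.9810
T = 4786.9810 + 113.7400 = 4900.7210

4900.7210 units


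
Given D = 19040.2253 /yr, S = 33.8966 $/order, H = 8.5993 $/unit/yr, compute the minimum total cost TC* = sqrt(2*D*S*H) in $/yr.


2*D*S*H = 11099957.5371
TC* = sqrt(11099957.5371) = 3331.6599

3331.6599 $/yr


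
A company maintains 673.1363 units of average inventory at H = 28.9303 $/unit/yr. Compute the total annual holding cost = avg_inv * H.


Cost = 673.1363 * 28.9303 = 19474.0351

19474.0351 $/yr


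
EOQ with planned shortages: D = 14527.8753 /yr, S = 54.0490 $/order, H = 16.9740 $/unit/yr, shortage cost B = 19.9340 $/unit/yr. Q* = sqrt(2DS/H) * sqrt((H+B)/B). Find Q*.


sqrt(2DS/H) = 304.1710
sqrt((H+B)/B) = 1.3607
Q* = 304.1710 * 1.3607 = 413.8861

413.8861 units


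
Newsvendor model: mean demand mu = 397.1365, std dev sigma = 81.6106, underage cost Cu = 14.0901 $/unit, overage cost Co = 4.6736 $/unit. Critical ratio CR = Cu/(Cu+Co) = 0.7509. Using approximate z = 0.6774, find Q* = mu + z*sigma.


CR = Cu/(Cu+Co) = 14.0901/(14.0901+4.6736) = 0.7509
z = 0.6774
Q* = 397.1365 + 0.6774 * 81.6106 = 452.4195

452.4195 units
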